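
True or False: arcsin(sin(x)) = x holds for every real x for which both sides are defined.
False.

Claim: arcsin(sin(x)) = x.
Test a specific point where both sides are defined: x = 2π/3.
LHS = arcsin(sin(x)) ≈ 1.0472
RHS = x ≈ 2.0944
Since 1.0472 ≠ 2.0944, the equation fails at this point, so it cannot hold for every real x for which both sides are defined.
arcsin only returns values in [-π/2, π/2], so arcsin(sin(x)) = x holds only for x in that interval, not for all real x.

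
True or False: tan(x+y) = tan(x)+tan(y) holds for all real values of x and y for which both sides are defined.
Claim: tan(x+y) = tan(x)+tan(y).
Test a specific point where both sides are defined: x = -π/3, y = -π/4.
LHS = tan(x+y) ≈ 3.7321
RHS = tan(x)+tan(y) ≈ -2.7321
Since 3.7321 ≠ -2.7321, the equation fails at this point, so it cannot hold for all real values of x and y for which both sides are defined.
The correct formula is tan(x+y) = (tan(x) + tan(y))/(1 - tan(x)tan(y)).

Conclusion: False.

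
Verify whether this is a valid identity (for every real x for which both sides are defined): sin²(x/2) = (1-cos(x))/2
Yes, this is an identity.

Claim: sin²(x/2) = (1-cos(x))/2.
Reasoning: Use cos(2θ) = 1 - 2sin²θ with θ = x/2: cos(x) = 1 - 2sin²(x/2). Solving for sin²(x/2) gives (1 - cos(x))/2.
So the two sides agree for every real x for which both sides are defined.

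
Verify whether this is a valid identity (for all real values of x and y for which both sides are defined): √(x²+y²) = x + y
Claim: √(x²+y²) = x + y.
Test a specific point where both sides are defined: x = -1, y = 3/2.
LHS = √(x²+y²) ≈ 1.8028
RHS = x + y ≈ 0.5000
Since 1.8028 ≠ 0.5000, the equation fails at this point, so it cannot hold for all real values of x and y for which both sides are defined.
(x+y)² = x² + 2xy + y², not x² + y², so the square root does not split this way.

Conclusion: No, this is NOT an identity.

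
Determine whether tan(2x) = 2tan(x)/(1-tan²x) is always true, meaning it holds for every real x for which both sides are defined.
Yes, this is an identity.

Claim: tan(2x) = 2tan(x)/(1-tan²x).
Reasoning: tan(2x) = sin(2x)/cos(2x) = 2sin(x)cos(x) / (cos²x - sin²x). Divide numerator and denominator by cos²x: 2tan(x) / (1 - tan²x).
So the two sides agree for every real x for which both sides are defined.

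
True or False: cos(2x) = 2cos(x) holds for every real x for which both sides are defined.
Claim: cos(2x) = 2cos(x).
Test a specific point where both sides are defined: x = π/6.
LHS = cos(2x) ≈ 0.5000
RHS = 2cos(x) ≈ 1.7321
Since 0.5000 ≠ 1.7321, the equation fails at this point, so it cannot hold for every real x for which both sides are defined.
The correct double-angle formula is cos(2x) = cos²x - sin²x.

Conclusion: False.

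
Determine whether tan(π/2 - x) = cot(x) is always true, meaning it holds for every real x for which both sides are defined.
Claim: tan(π/2 - x) = cot(x).
Reasoning: tan(π/2 - x) = sin(π/2 - x)/cos(π/2 - x) = cos(x)/sin(x) = cot(x), using the cofunction identities sin(π/2 - x) = cos(x) and cos(π/2 - x) = sin(x).
So the two sides agree for every real x for which both sides are defined.

Conclusion: Yes, this is an identity.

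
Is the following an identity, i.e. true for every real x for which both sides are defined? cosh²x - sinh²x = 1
Claim: cosh²x - sinh²x = 1.
Reasoning: With cosh(x) = (e^x + e^-x)/2 and sinh(x) = (e^x - e^-x)/2: cosh²x = (e^(2x) + 2 + e^(-2x))/4 and sinh²x = (e^(2x) - 2 + e^(-2x))/4. Subtracting leaves 4/4 = 1.
So the two sides agree for every real x for which both sides are defined.

Conclusion: Yes, this is an identity.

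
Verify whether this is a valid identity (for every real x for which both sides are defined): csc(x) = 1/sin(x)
Yes, this is an identity.

Claim: csc(x) = 1/sin(x).
Reasoning: csc(x) is by definition the reciprocal of sin(x), wherever sin(x) ≠ 0.
So the two sides agree for every real x for which both sides are defined.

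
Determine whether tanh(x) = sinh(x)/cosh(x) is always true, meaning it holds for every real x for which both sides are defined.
Claim: tanh(x) = sinh(x)/cosh(x).
Reasoning: tanh(x) is defined as sinh(x)/cosh(x) = (e^x - e^-x)/(e^x + e^-x); cosh(x) ≥ 1 is never zero, so this holds for every real x.
So the two sides agree for every real x for which both sides are defined.

Conclusion: Yes, this is an identity.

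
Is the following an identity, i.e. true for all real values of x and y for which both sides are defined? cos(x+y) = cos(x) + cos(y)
Claim: cos(x+y) = cos(x) + cos(y).
Test a specific point where both sides are defined: x = 3π/4, y = -π/2.
LHS = cos(x+y) ≈ 0.7071
RHS = cos(x) + cos(y) ≈ -0.7071
Since 0.7071 ≠ -0.7071, the equation fails at this point, so it cannot hold for all real values of x and y for which both sides are defined.
The correct expansion is cos(x+y) = cos(x)cos(y) - sin(x)sin(y); cosine is not additive.

Conclusion: No, this is NOT an identity.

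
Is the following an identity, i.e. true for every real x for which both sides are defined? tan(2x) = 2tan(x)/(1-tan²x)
Claim: tan(2x) = 2tan(x)/(1-tan²x).
Reasoning: tan(2x) = sin(2x)/cos(2x) = 2sin(x)cos(x) / (cos²x - sin²x). Divide numerator and denominator by cos²x: 2tan(x) / (1 - tan²x).
So the two sides agree for every real x for which both sides are defined.

Conclusion: Yes, this is an identity.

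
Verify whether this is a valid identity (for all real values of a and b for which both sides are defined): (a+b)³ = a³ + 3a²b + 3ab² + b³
Claim: (a+b)³ = a³ + 3a²b + 3ab² + b³.
Reasoning: (a+b)³ = (a+b)(a+b)² = (a+b)(a² + 2ab + b²) = a³ + 2a²b + ab² + a²b + 2ab² + b³ = a³ + 3a²b + 3ab² + b³.
So the two sides agree for all real values of a and b for which both sides are defined.

Conclusion: Yes, this is an identity.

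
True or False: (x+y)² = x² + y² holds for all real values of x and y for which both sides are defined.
Claim: (x+y)² = x² + y².
Test a specific point where both sides are defined: x = 3/2, y = 1/2.
LHS = (x+y)² ≈ 4.0000
RHS = x² + y² ≈ 2.5000
Since 4.0000 ≠ 2.5000, the equation fails at this point, so it cannot hold for all real values of x and y for which both sides are defined.
The correct expansion is (x+y)² = x² + 2xy + y²; the cross term 2xy is missing.

Conclusion: False.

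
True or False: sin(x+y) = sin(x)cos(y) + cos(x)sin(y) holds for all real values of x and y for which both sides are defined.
Claim: sin(x+y) = sin(x)cos(y) + cos(x)sin(y).
Reasoning: By Euler's formula e^(i(x+y)) = e^(ix)·e^(iy) = (cos x + i·sin x)(cos y + i·sin y). The imaginary part of the left side is sin(x+y); the imaginary part of the product is sin(x)cos(y) + cos(x)sin(y).
So the two sides agree for all real values of x and y for which both sides are defined.

Conclusion: True.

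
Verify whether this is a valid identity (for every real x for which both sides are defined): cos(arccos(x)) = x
Claim: cos(arccos(x)) = x.
Reasoning: For -1 ≤ x ≤ 1 (where arccos is defined), arccos(x) is by definition an angle whose cosine equals x. Taking the cosine of that angle returns x. (Note the other order, arccos(cos x) = x, is NOT an identity.)
So the two sides agree for every real x for which both sides are defined.

Conclusion: Yes, this is an identity.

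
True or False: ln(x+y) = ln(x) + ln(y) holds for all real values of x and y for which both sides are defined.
False.

Claim: ln(x+y) = ln(x) + ln(y).
Test a specific point where both sides are defined: x = 2, y = 3/2.
LHS = ln(x+y) ≈ 1.2528
RHS = ln(x) + ln(y) ≈ 1.0986
Since 1.2528 ≠ 1.0986, the equation fails at this point, so it cannot hold for all real values of x and y for which both sides are defined.
ln(x) + ln(y) = ln(xy), not ln(x+y).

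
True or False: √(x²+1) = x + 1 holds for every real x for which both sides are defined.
Claim: √(x²+1) = x + 1.
Test a specific point where both sides are defined: x = 3/2.
LHS = √(x²+1) ≈ 1.8028
RHS = x + 1 ≈ 2.5000
Since 1.8028 ≠ 2.5000, the equation fails at this point, so it cannot hold for every real x for which both sides are defined.
(x+1)² = x² + 2x + 1 ≠ x² + 1 unless x = 0.

Conclusion: False.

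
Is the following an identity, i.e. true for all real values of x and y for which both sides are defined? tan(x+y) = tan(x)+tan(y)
No, this is NOT an identity.

Claim: tan(x+y) = tan(x)+tan(y).
Test a specific point where both sides are defined: x = 2π/3, y = -π/3.
LHS = tan(x+y) ≈ 1.7321
RHS = tan(x)+tan(y) ≈ -3.4641
Since 1.7321 ≠ -3.4641, the equation fails at this point, so it cannot hold for all real values of x and y for which both sides are defined.
The correct formula is tan(x+y) = (tan(x) + tan(y))/(1 - tan(x)tan(y)).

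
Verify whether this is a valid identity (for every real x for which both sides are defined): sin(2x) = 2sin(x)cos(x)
Claim: sin(2x) = 2sin(x)cos(x).
Reasoning: Put y = x in the addition formula sin(x+y) = sin(x)cos(y) + cos(x)sin(y): sin(2x) = sin(x)cos(x) + cos(x)sin(x) = 2sin(x)cos(x).
So the two sides agree for every real x for which both sides are defined.

Conclusion: Yes, this is an identity.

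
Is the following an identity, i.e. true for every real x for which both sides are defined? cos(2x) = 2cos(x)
No, this is NOT an identity.

Claim: cos(2x) = 2cos(x).
Test a specific point where both sides are defined: x = π/6.
LHS = cos(2x) ≈ 0.5000
RHS = 2cos(x) ≈ 1.7321
Since 0.5000 ≠ 1.7321, the equation fails at this point, so it cannot hold for every real x for which both sides are defined.
The correct double-angle formula is cos(2x) = cos²x - sin²x.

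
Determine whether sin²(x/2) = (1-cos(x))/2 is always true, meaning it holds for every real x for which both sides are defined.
Claim: sin²(x/2) = (1-cos(x))/2.
Reasoning: Use cos(2θ) = 1 - 2sin²θ with θ = x/2: cos(x) = 1 - 2sin²(x/2). Solving for sin²(x/2) gives (1 - cos(x))/2.
So the two sides agree for every real x for which both sides are defined.

Conclusion: Yes, this is an identity.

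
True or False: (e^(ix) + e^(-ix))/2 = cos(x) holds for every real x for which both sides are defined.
True.

Claim: (e^(ix) + e^(-ix))/2 = cos(x).
Reasoning: By Euler's formula e^(ix) = cos(x) + i·sin(x) and e^(-ix) = cos(x) - i·sin(x). Adding cancels the sine terms: e^(ix) + e^(-ix) = 2cos(x); divide by 2.
So the two sides agree for every real x for which both sides are defined.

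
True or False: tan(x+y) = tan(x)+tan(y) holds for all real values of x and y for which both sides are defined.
Claim: tan(x+y) = tan(x)+tan(y).
Test a specific point where both sides are defined: x = -π/6, y = -π/4.
LHS = tan(x+y) ≈ -3.7321
RHS = tan(x)+tan(y) ≈ -1.5774
Since -3.7321 ≠ -1.5774, the equation fails at this point, so it cannot hold for all real values of x and y for which both sides are defined.
The correct formula is tan(x+y) = (tan(x) + tan(y))/(1 - tan(x)tan(y)).

Conclusion: False.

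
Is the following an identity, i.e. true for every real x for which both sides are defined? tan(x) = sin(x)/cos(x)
Yes, this is an identity.

Claim: tan(x) = sin(x)/cos(x).
Reasoning: For an angle x whose terminal point on the unit circle is (cos x, sin x), tan(x) is defined as the ratio (second coordinate)/(first coordinate) = sin(x)/cos(x), wherever cos(x) ≠ 0.
So the two sides agree for every real x for which both sides are defined.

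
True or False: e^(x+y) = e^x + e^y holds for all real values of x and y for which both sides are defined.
Claim: e^(x+y) = e^x + e^y.
Test a specific point where both sides are defined: x = 3/2, y = -3.
LHS = e^(x+y) ≈ 0.2231
RHS = e^x + e^y ≈ 4.5315
Since 0.2231 ≠ 4.5315, the equation fails at this point, so it cannot hold for all real values of x and y for which both sides are defined.
The correct rule is e^(x+y) = e^x · e^y (a product, not a sum).

Conclusion: False.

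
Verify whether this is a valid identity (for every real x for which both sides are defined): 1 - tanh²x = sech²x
Claim: 1 - tanh²x = sech²x.
Reasoning: Divide cosh²x - sinh²x = 1 through by cosh²x (never zero): 1 - tanh²x = 1/cosh²x = sech²x.
So the two sides agree for every real x for which both sides are defined.

Conclusion: Yes, this is an identity.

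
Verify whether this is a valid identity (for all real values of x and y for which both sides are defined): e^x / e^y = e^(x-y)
Claim: e^x / e^y = e^(x-y).
Reasoning: 1/e^y = e^(-y), so e^x / e^y = e^x · e^(-y) = e^(x + (-y)) = e^(x-y) by the product rule for exponents.
So the two sides agree for all real values of x and y for which both sides are defined.

Conclusion: Yes, this is an identity.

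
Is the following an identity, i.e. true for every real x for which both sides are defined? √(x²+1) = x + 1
Claim: √(x²+1) = x + 1.
Test a specific point where both sides are defined: x = -3.
LHS = √(x²+1) ≈ 3.1623
RHS = x + 1 ≈ -2.0000
Since 3.1623 ≠ -2.0000, the equation fails at this point, so it cannot hold for every real x for which both sides are defined.
(x+1)² = x² + 2x + 1 ≠ x² + 1 unless x = 0.

Conclusion: No, this is NOT an identity.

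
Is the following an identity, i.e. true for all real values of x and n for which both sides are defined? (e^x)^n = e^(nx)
Claim: (e^x)^n = e^(nx).
Reasoning: e^x is a positive real number, and for a positive base B and real exponent n, B^n = e^(n·ln B). With B = e^x, ln B = x, so (e^x)^n = e^(n·x).
So the two sides agree for all real values of x and n for which both sides are defined.

Conclusion: Yes, this is an identity.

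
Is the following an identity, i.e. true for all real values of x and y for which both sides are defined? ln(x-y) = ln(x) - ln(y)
Claim: ln(x-y) = ln(x) - ln(y).
Test a specific point where both sides are defined: x = 4, y = 3.
LHS = ln(x-y) ≈ 0.0000
RHS = ln(x) - ln(y) ≈ 0.2877
Since 0.0000 ≠ 0.2877, the equation fails at this point, so it cannot hold for all real values of x and y for which both sides are defined.
ln(x) - ln(y) = ln(x/y), not ln(x-y).

Conclusion: No, this is NOT an identity.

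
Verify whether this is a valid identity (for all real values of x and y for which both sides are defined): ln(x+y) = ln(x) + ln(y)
No, this is NOT an identity.

Claim: ln(x+y) = ln(x) + ln(y).
Test a specific point where both sides are defined: x = 5, y = 1/2.
LHS = ln(x+y) ≈ 1.7047
RHS = ln(x) + ln(y) ≈ 0.9163
Since 1.7047 ≠ 0.9163, the equation fails at this point, so it cannot hold for all real values of x and y for which both sides are defined.
ln(x) + ln(y) = ln(xy), not ln(x+y).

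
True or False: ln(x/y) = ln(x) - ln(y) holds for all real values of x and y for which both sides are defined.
True.

Claim: ln(x/y) = ln(x) - ln(y).
Reasoning: Both sides are simultaneously defined only when x, y > 0. Write x = e^p, y = e^q. Then x/y = e^(p-q), so ln(x/y) = p - q = ln(x) - ln(y).
So the two sides agree for all real values of x and y for which both sides are defined.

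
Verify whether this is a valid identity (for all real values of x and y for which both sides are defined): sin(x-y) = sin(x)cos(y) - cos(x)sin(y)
Yes, this is an identity.

Claim: sin(x-y) = sin(x)cos(y) - cos(x)sin(y).
Reasoning: Replace y by -y in sin(x+y) = sin(x)cos(y) + cos(x)sin(y) and use cos(-y) = cos(y), sin(-y) = -sin(y): sin(x-y) = sin(x)cos(y) - cos(x)sin(y).
So the two sides agree for all real values of x and y for which both sides are defined.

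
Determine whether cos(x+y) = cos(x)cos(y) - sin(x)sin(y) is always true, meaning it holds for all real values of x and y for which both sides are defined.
Claim: cos(x+y) = cos(x)cos(y) - sin(x)sin(y).
Reasoning: By Euler's formula e^(i(x+y)) = e^(ix)·e^(iy) = (cos x + i·sin x)(cos y + i·sin y). The real part of the left side is cos(x+y); the real part of the product is cos(x)cos(y) - sin(x)sin(y) (since i·i = -1).
So the two sides agree for all real values of x and y for which both sides are defined.

Conclusion: Yes, this is an identity.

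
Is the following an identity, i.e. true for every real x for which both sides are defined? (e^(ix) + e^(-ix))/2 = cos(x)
Yes, this is an identity.

Claim: (e^(ix) + e^(-ix))/2 = cos(x).
Reasoning: By Euler's formula e^(ix) = cos(x) + i·sin(x) and e^(-ix) = cos(x) - i·sin(x). Adding cancels the sine terms: e^(ix) + e^(-ix) = 2cos(x); divide by 2.
So the two sides agree for every real x for which both sides are defined.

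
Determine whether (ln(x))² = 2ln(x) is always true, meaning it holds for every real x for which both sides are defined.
No, this is NOT an identity.

Claim: (ln(x))² = 2ln(x).
Test a specific point where both sides are defined: x = 4.
LHS = (ln(x))² ≈ 1.9218
RHS = 2ln(x) ≈ 2.7726
Since 1.9218 ≠ 2.7726, the equation fails at this point, so it cannot hold for every real x for which both sides are defined.
2ln(x) equals ln(x²), which is not the same as (ln x)².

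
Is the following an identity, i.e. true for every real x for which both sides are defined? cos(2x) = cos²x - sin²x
Claim: cos(2x) = cos²x - sin²x.
Reasoning: Put y = x in the addition formula cos(x+y) = cos(x)cos(y) - sin(x)sin(y): cos(2x) = cos²x - sin²x.
So the two sides agree for every real x for which both sides are defined.

Conclusion: Yes, this is an identity.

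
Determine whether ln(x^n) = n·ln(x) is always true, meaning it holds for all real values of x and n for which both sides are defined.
Claim: ln(x^n) = n·ln(x).
Reasoning: The right side requires x > 0. For x > 0, x^n = (e^(ln x))^n = e^(n·ln x), so taking ln of both sides gives ln(x^n) = n·ln(x).
So the two sides agree for all real values of x and n for which both sides are defined.

Conclusion: Yes, this is an identity.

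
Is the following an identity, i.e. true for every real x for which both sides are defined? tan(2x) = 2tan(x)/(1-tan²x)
Yes, this is an identity.

Claim: tan(2x) = 2tan(x)/(1-tan²x).
Reasoning: tan(2x) = sin(2x)/cos(2x) = 2sin(x)cos(x) / (cos²x - sin²x). Divide numerator and denominator by cos²x: 2tan(x) / (1 - tan²x).
So the two sides agree for every real x for which both sides are defined.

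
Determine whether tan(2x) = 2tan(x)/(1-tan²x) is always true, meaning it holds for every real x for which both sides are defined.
Yes, this is an identity.

Claim: tan(2x) = 2tan(x)/(1-tan²x).
Reasoning: tan(2x) = sin(2x)/cos(2x) = 2sin(x)cos(x) / (cos²x - sin²x). Divide numerator and denominator by cos²x: 2tan(x) / (1 - tan²x).
So the two sides agree for every real x for which both sides are defined.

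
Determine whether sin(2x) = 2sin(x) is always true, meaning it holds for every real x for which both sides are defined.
Claim: sin(2x) = 2sin(x).
Test a specific point where both sides are defined: x = π/3.
LHS = sin(2x) ≈ 0.8660
RHS = 2sin(x) ≈ 1.7321
Since 0.8660 ≠ 1.7321, the equation fails at this point, so it cannot hold for every real x for which both sides are defined.
The correct double-angle formula is sin(2x) = 2sin(x)cos(x).

Conclusion: No, this is NOT an identity.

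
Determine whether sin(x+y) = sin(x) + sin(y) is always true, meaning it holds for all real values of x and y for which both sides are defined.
Claim: sin(x+y) = sin(x) + sin(y).
Test a specific point where both sides are defined: x = 3π/4, y = -π/4.
LHS = sin(x+y) ≈ 1.0000
RHS = sin(x) + sin(y) ≈ 0.0000
Since 1.0000 ≠ 0.0000, the equation fails at this point, so it cannot hold for all real values of x and y for which both sides are defined.
The correct expansion is sin(x+y) = sin(x)cos(y) + cos(x)sin(y); sine is not additive.

Conclusion: No, this is NOT an identity.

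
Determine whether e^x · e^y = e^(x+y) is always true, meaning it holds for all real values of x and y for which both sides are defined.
Claim: e^x · e^y = e^(x+y).
Reasoning: This is the law of exponents for a common base: multiplying powers adds exponents. E.g. from the series, (Σ x^j/j!)(Σ y^k/k!) = Σ_m (Σ_{j+k=m} x^j y^k/(j!k!)) = Σ_m (x+y)^m/m! by the binomial theorem.
So the two sides agree for all real values of x and y for which both sides are defined.

Conclusion: Yes, this is an identity.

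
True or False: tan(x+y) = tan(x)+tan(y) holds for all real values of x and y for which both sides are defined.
Claim: tan(x+y) = tan(x)+tan(y).
Test a specific point where both sides are defined: x = -π/3, y = π/4.
LHS = tan(x+y) ≈ -0.2679
RHS = tan(x)+tan(y) ≈ -0.7321
Since -0.2679 ≠ -0.7321, the equation fails at this point, so it cannot hold for all real values of x and y for which both sides are defined.
The correct formula is tan(x+y) = (tan(x) + tan(y))/(1 - tan(x)tan(y)).

Conclusion: False.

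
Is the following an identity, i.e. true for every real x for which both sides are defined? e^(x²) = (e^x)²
Claim: e^(x²) = (e^x)².
Test a specific point where both sides are defined: x = 1.
LHS = e^(x²) ≈ 2.7183
RHS = (e^x)² ≈ 7.3891
Since 2.7183 ≠ 7.3891, the equation fails at this point, so it cannot hold for every real x for which both sides are defined.
(e^x)² = e^(2x), and 2x ≠ x² in general.

Conclusion: No, this is NOT an identity.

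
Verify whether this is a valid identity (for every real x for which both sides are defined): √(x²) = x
Claim: √(x²) = x.
Test a specific point where both sides are defined: x = -1.
LHS = √(x²) ≈ 1.0000
RHS = x ≈ -1.0000
Since 1.0000 ≠ -1.0000, the equation fails at this point, so it cannot hold for every real x for which both sides are defined.
√(x²) = |x|, which differs from x whenever x < 0 (both sides are defined for every real x).

Conclusion: No, this is NOT an identity.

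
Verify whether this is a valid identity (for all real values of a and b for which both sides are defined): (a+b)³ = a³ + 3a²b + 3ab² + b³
Claim: (a+b)³ = a³ + 3a²b + 3ab² + b³.
Reasoning: (a+b)³ = (a+b)(a+b)² = (a+b)(a² + 2ab + b²) = a³ + 2a²b + ab² + a²b + 2ab² + b³ = a³ + 3a²b + 3ab² + b³.
So the two sides agree for all real values of a and b for which both sides are defined.

Conclusion: Yes, this is an identity.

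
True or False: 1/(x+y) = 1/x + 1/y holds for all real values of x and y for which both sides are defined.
False.

Claim: 1/(x+y) = 1/x + 1/y.
Test a specific point where both sides are defined: x = -1, y = -1.
LHS = 1/(x+y) ≈ -0.5000
RHS = 1/x + 1/y ≈ -2.0000
Since -0.5000 ≠ -2.0000, the equation fails at this point, so it cannot hold for all real values of x and y for which both sides are defined.
1/x + 1/y = (x+y)/(xy), which is not 1/(x+y).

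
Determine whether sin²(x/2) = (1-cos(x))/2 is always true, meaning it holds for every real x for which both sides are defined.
Claim: sin²(x/2) = (1-cos(x))/2.
Reasoning: Use cos(2θ) = 1 - 2sin²θ with θ = x/2: cos(x) = 1 - 2sin²(x/2). Solving for sin²(x/2) gives (1 - cos(x))/2.
So the two sides agree for every real x for which both sides are defined.

Conclusion: Yes, this is an identity.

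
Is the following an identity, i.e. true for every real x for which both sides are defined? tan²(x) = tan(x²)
Claim: tan²(x) = tan(x²).
Test a specific point where both sides are defined: x = -π/4.
LHS = tan²(x) ≈ 1.0000
RHS = tan(x²) ≈ 0.7092
Since 1.0000 ≠ 0.7092, the equation fails at this point, so it cannot hold for every real x for which both sides are defined.
tan²(x) means (tan x)², squaring the output; tan(x²) squares the input. These are different functions.

Conclusion: No, this is NOT an identity.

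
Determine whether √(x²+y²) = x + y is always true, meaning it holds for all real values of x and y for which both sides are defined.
No, this is NOT an identity.

Claim: √(x²+y²) = x + y.
Test a specific point where both sides are defined: x = 4, y = 4.
LHS = √(x²+y²) ≈ 5.6569
RHS = x + y ≈ 8.0000
Since 5.6569 ≠ 8.0000, the equation fails at this point, so it cannot hold for all real values of x and y for which both sides are defined.
(x+y)² = x² + 2xy + y², not x² + y², so the square root does not split this way.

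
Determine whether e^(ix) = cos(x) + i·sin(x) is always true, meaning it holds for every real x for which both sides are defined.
Yes, this is an identity.

Claim: e^(ix) = cos(x) + i·sin(x).
Reasoning: Euler's formula. Expand e^(ix) = Σ (ix)^k / k!. Since i² = -1, the even-k terms are Σ (-1)^m x^(2m)/(2m)! = cos(x) and the odd-k terms are i · Σ (-1)^m x^(2m+1)/(2m+1)! = i·sin(x).
So the two sides agree for every real x for which both sides are defined.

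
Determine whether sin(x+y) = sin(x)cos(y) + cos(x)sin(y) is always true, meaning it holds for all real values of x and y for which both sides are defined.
Claim: sin(x+y) = sin(x)cos(y) + cos(x)sin(y).
Reasoning: By Euler's formula e^(i(x+y)) = e^(ix)·e^(iy) = (cos x + i·sin x)(cos y + i·sin y). The imaginary part of the left side is sin(x+y); the imaginary part of the product is sin(x)cos(y) + cos(x)sin(y).
So the two sides agree for all real values of x and y for which both sides are defined.

Conclusion: Yes, this is an identity.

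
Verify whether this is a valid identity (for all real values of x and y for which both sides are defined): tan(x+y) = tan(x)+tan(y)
Claim: tan(x+y) = tan(x)+tan(y).
Test a specific point where both sides are defined: x = π/4, y = -π/6.
LHS = tan(x+y) ≈ 0.2679
RHS = tan(x)+tan(y) ≈ 0.4226
Since 0.2679 ≠ 0.4226, the equation fails at this point, so it cannot hold for all real values of x and y for which both sides are defined.
The correct formula is tan(x+y) = (tan(x) + tan(y))/(1 - tan(x)tan(y)).

Conclusion: No, this is NOT an identity.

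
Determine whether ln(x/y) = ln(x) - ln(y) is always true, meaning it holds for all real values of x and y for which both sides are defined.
Yes, this is an identity.

Claim: ln(x/y) = ln(x) - ln(y).
Reasoning: Both sides are simultaneously defined only when x, y > 0. Write x = e^p, y = e^q. Then x/y = e^(p-q), so ln(x/y) = p - q = ln(x) - ln(y).
So the two sides agree for all real values of x and y for which both sides are defined.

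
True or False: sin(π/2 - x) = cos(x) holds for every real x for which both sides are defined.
Claim: sin(π/2 - x) = cos(x).
Reasoning: Use sin(u - v) = sin(u)cos(v) - cos(u)sin(v) with u = π/2, v = x: sin(π/2)cos(x) - cos(π/2)sin(x) = 1·cos(x) - 0·sin(x) = cos(x).
So the two sides agree for every real x for which both sides are defined.

Conclusion: True.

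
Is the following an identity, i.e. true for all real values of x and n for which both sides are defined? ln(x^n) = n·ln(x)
Claim: ln(x^n) = n·ln(x).
Reasoning: The right side requires x > 0. For x > 0, x^n = (e^(ln x))^n = e^(n·ln x), so taking ln of both sides gives ln(x^n) = n·ln(x).
So the two sides agree for all real values of x and n for which both sides are defined.

Conclusion: Yes, this is an identity.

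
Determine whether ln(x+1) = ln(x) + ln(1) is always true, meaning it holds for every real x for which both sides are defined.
No, this is NOT an identity.

Claim: ln(x+1) = ln(x) + ln(1).
Test a specific point where both sides are defined: x = 2.
LHS = ln(x+1) ≈ 1.0986
RHS = ln(x) + ln(1) ≈ 0.6931
Since 1.0986 ≠ 0.6931, the equation fails at this point, so it cannot hold for every real x for which both sides are defined.
ln(1) = 0, so the right side is just ln(x), which differs from ln(x+1).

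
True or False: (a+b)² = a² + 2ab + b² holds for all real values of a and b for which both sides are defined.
Claim: (a+b)² = a² + 2ab + b².
Reasoning: Expand: (a+b)² = (a+b)(a+b) = a·a + a·b + b·a + b·b = a² + 2ab + b².
So the two sides agree for all real values of a and b for which both sides are defined.

Conclusion: True.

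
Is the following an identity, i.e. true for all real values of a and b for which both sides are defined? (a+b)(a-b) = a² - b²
Yes, this is an identity.

Claim: (a+b)(a-b) = a² - b².
Reasoning: Expand: (a+b)(a-b) = a² - ab + ba - b² = a² - b² (the cross terms cancel).
So the two sides agree for all real values of a and b for which both sides are defined.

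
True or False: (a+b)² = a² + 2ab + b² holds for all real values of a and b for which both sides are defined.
True.

Claim: (a+b)² = a² + 2ab + b².
Reasoning: Expand: (a+b)² = (a+b)(a+b) = a·a + a·b + b·a + b·b = a² + 2ab + b².
So the two sides agree for all real values of a and b for which both sides are defined.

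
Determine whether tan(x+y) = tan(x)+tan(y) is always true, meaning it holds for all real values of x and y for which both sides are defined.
No, this is NOT an identity.

Claim: tan(x+y) = tan(x)+tan(y).
Test a specific point where both sides are defined: x = π/4, y = 2π/3.
LHS = tan(x+y) ≈ -0.2679
RHS = tan(x)+tan(y) ≈ -0.7321
Since -0.2679 ≠ -0.7321, the equation fails at this point, so it cannot hold for all real values of x and y for which both sides are defined.
The correct formula is tan(x+y) = (tan(x) + tan(y))/(1 - tan(x)tan(y)).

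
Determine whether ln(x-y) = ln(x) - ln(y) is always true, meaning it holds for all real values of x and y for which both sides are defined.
No, this is NOT an identity.

Claim: ln(x-y) = ln(x) - ln(y).
Test a specific point where both sides are defined: x = 2, y = 1/2.
LHS = ln(x-y) ≈ 0.4055
RHS = ln(x) - ln(y) ≈ 1.3863
Since 0.4055 ≠ 1.3863, the equation fails at this point, so it cannot hold for all real values of x and y for which both sides are defined.
ln(x) - ln(y) = ln(x/y), not ln(x-y).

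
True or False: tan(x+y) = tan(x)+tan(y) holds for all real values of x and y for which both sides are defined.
Claim: tan(x+y) = tan(x)+tan(y).
Test a specific point where both sides are defined: x = 3π/4, y = -π/3.
LHS = tan(x+y) ≈ 3.7321
RHS = tan(x)+tan(y) ≈ -2.7321
Since 3.7321 ≠ -2.7321, the equation fails at this point, so it cannot hold for all real values of x and y for which both sides are defined.
The correct formula is tan(x+y) = (tan(x) + tan(y))/(1 - tan(x)tan(y)).

Conclusion: False.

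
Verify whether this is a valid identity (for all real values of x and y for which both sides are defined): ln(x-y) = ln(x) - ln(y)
Claim: ln(x-y) = ln(x) - ln(y).
Test a specific point where both sides are defined: x = 2, y = 1.
LHS = ln(x-y) ≈ 0.0000
RHS = ln(x) - ln(y) ≈ 0.6931
Since 0.0000 ≠ 0.6931, the equation fails at this point, so it cannot hold for all real values of x and y for which both sides are defined.
ln(x) - ln(y) = ln(x/y), not ln(x-y).

Conclusion: No, this is NOT an identity.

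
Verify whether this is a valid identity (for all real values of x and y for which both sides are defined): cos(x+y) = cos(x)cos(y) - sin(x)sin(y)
Claim: cos(x+y) = cos(x)cos(y) - sin(x)sin(y).
Reasoning: By Euler's formula e^(i(x+y)) = e^(ix)·e^(iy) = (cos x + i·sin x)(cos y + i·sin y). The real part of the left side is cos(x+y); the real part of the product is cos(x)cos(y) - sin(x)sin(y) (since i·i = -1).
So the two sides agree for all real values of x and y for which both sides are defined.

Conclusion: Yes, this is an identity.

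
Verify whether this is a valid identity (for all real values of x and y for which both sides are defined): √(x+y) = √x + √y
Claim: √(x+y) = √x + √y.
Test a specific point where both sides are defined: x = 5, y = 3.
LHS = √(x+y) ≈ 2.8284
RHS = √x + √y ≈ 3.9681
Since 2.8284 ≠ 3.9681, the equation fails at this point, so it cannot hold for all real values of x and y for which both sides are defined.
Squaring the right side gives x + 2√(xy) + y, not x + y.

Conclusion: No, this is NOT an identity.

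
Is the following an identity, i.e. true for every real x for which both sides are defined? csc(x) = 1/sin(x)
Claim: csc(x) = 1/sin(x).
Reasoning: csc(x) is by definition the reciprocal of sin(x), wherever sin(x) ≠ 0.
So the two sides agree for every real x for which both sides are defined.

Conclusion: Yes, this is an identity.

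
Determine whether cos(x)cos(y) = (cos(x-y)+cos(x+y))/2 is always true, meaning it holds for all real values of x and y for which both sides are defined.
Yes, this is an identity.

Claim: cos(x)cos(y) = (cos(x-y)+cos(x+y))/2.
Reasoning: cos(x-y) = cos(x)cos(y) + sin(x)sin(y) and cos(x+y) = cos(x)cos(y) - sin(x)sin(y). Adding, cos(x-y) + cos(x+y) = 2cos(x)cos(y); divide by 2.
So the two sides agree for all real values of x and y for which both sides are defined.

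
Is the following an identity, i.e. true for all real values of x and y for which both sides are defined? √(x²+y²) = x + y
No, this is NOT an identity.

Claim: √(x²+y²) = x + y.
Test a specific point where both sides are defined: x = -3, y = 3.
LHS = √(x²+y²) ≈ 4.2426
RHS = x + y ≈ 0.0000
Since 4.2426 ≠ 0.0000, the equation fails at this point, so it cannot hold for all real values of x and y for which both sides are defined.
(x+y)² = x² + 2xy + y², not x² + y², so the square root does not split this way.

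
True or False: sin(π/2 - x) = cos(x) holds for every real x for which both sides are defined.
True.

Claim: sin(π/2 - x) = cos(x).
Reasoning: Use sin(u - v) = sin(u)cos(v) - cos(u)sin(v) with u = π/2, v = x: sin(π/2)cos(x) - cos(π/2)sin(x) = 1·cos(x) - 0·sin(x) = cos(x).
So the two sides agree for every real x for which both sides are defined.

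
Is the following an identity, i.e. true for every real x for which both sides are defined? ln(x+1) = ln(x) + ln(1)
No, this is NOT an identity.

Claim: ln(x+1) = ln(x) + ln(1).
Test a specific point where both sides are defined: x = 1/2.
LHS = ln(x+1) ≈ 0.4055
RHS = ln(x) + ln(1) ≈ -0.6931
Since 0.4055 ≠ -0.6931, the equation fails at this point, so it cannot hold for every real x for which both sides are defined.
ln(1) = 0, so the right side is just ln(x), which differs from ln(x+1).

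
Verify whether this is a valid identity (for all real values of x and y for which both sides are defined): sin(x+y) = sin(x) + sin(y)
No, this is NOT an identity.

Claim: sin(x+y) = sin(x) + sin(y).
Test a specific point where both sides are defined: x = 2π/3, y = 2π/3.
LHS = sin(x+y) ≈ -0.8660
RHS = sin(x) + sin(y) ≈ 1.7321
Since -0.8660 ≠ 1.7321, the equation fails at this point, so it cannot hold for all real values of x and y for which both sides are defined.
The correct expansion is sin(x+y) = sin(x)cos(y) + cos(x)sin(y); sine is not additive.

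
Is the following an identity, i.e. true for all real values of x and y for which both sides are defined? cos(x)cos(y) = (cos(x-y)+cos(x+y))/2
Claim: cos(x)cos(y) = (cos(x-y)+cos(x+y))/2.
Reasoning: cos(x-y) = cos(x)cos(y) + sin(x)sin(y) and cos(x+y) = cos(x)cos(y) - sin(x)sin(y). Adding, cos(x-y) + cos(x+y) = 2cos(x)cos(y); divide by 2.
So the two sides agree for all real values of x and y for which both sides are defined.

Conclusion: Yes, this is an identity.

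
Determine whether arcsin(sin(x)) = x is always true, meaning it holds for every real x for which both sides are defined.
No, this is NOT an identity.

Claim: arcsin(sin(x)) = x.
Test a specific point where both sides are defined: x = 2π/3.
LHS = arcsin(sin(x)) ≈ 1.0472
RHS = x ≈ 2.0944
Since 1.0472 ≠ 2.0944, the equation fails at this point, so it cannot hold for every real x for which both sides are defined.
arcsin only returns values in [-π/2, π/2], so arcsin(sin(x)) = x holds only for x in that interval, not for all real x.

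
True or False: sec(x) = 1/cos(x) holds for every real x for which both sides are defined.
Claim: sec(x) = 1/cos(x).
Reasoning: sec(x) is by definition the reciprocal of cos(x), wherever cos(x) ≠ 0.
So the two sides agree for every real x for which both sides are defined.

Conclusion: True.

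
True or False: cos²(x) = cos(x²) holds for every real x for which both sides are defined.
False.

Claim: cos²(x) = cos(x²).
Test a specific point where both sides are defined: x = π/4.
LHS = cos²(x) ≈ 0.5000
RHS = cos(x²) ≈ 0.8157
Since 0.5000 ≠ 0.8157, the equation fails at this point, so it cannot hold for every real x for which both sides are defined.
cos²(x) means (cos x)², squaring the output; cos(x²) squares the input. These are different functions.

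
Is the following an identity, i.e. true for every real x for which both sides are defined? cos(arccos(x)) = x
Yes, this is an identity.

Claim: cos(arccos(x)) = x.
Reasoning: For -1 ≤ x ≤ 1 (where arccos is defined), arccos(x) is by definition an angle whose cosine equals x. Taking the cosine of that angle returns x. (Note the other order, arccos(cos x) = x, is NOT an identity.)
So the two sides agree for every real x for which both sides are defined.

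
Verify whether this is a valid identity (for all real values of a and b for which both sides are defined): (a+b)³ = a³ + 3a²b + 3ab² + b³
Yes, this is an identity.

Claim: (a+b)³ = a³ + 3a²b + 3ab² + b³.
Reasoning: (a+b)³ = (a+b)(a+b)² = (a+b)(a² + 2ab + b²) = a³ + 2a²b + ab² + a²b + 2ab² + b³ = a³ + 3a²b + 3ab² + b³.
So the two sides agree for all real values of a and b for which both sides are defined.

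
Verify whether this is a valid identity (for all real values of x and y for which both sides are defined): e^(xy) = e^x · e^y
No, this is NOT an identity.

Claim: e^(xy) = e^x · e^y.
Test a specific point where both sides are defined: x = 1/2, y = 4.
LHS = e^(xy) ≈ 7.3891
RHS = e^x · e^y ≈ 90.0171
Since 7.3891 ≠ 90.0171, the equation fails at this point, so it cannot hold for all real values of x and y for which both sides are defined.
e^x · e^y = e^(x+y), not e^(xy).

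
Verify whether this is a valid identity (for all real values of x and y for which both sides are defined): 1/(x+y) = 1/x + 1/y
No, this is NOT an identity.

Claim: 1/(x+y) = 1/x + 1/y.
Test a specific point where both sides are defined: x = 3, y = -1.
LHS = 1/(x+y) ≈ 0.5000
RHS = 1/x + 1/y ≈ -0.6667
Since 0.5000 ≠ -0.6667, the equation fails at this point, so it cannot hold for all real values of x and y for which both sides are defined.
1/x + 1/y = (x+y)/(xy), which is not 1/(x+y).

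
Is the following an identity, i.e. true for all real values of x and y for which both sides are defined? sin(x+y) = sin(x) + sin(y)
No, this is NOT an identity.

Claim: sin(x+y) = sin(x) + sin(y).
Test a specific point where both sides are defined: x = 3π/4, y = π/2.
LHS = sin(x+y) ≈ -0.7071
RHS = sin(x) + sin(y) ≈ 1.7071
Since -0.7071 ≠ 1.7071, the equation fails at this point, so it cannot hold for all real values of x and y for which both sides are defined.
The correct expansion is sin(x+y) = sin(x)cos(y) + cos(x)sin(y); sine is not additive.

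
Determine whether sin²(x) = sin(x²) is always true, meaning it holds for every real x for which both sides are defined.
Claim: sin²(x) = sin(x²).
Test a specific point where both sides are defined: x = π/3.
LHS = sin²(x) ≈ 0.7500
RHS = sin(x²) ≈ 0.8897
Since 0.7500 ≠ 0.8897, the equation fails at this point, so it cannot hold for every real x for which both sides are defined.
sin²(x) means (sin x)², squaring the output; sin(x²) squares the input. These are different functions.

Conclusion: No, this is NOT an identity.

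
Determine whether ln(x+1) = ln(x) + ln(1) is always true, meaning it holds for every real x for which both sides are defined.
No, this is NOT an identity.

Claim: ln(x+1) = ln(x) + ln(1).
Test a specific point where both sides are defined: x = 3.
LHS = ln(x+1) ≈ 1.3863
RHS = ln(x) + ln(1) ≈ 1.0986
Since 1.3863 ≠ 1.0986, the equation fails at this point, so it cannot hold for every real x for which both sides are defined.
ln(1) = 0, so the right side is just ln(x), which differs from ln(x+1).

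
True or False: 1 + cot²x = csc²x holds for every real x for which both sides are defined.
Claim: 1 + cot²x = csc²x.
Reasoning: Start from sin²x + cos²x = 1 and divide every term by sin²x (allowed wherever cot x and csc x are defined): 1 + cot²x = 1/sin²x = csc²x.
So the two sides agree for every real x for which both sides are defined.

Conclusion: True.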